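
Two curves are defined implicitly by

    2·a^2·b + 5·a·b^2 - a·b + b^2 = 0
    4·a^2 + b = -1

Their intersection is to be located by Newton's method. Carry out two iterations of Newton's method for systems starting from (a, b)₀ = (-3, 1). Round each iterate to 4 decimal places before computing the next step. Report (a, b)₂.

(-0.6151, 0.2670)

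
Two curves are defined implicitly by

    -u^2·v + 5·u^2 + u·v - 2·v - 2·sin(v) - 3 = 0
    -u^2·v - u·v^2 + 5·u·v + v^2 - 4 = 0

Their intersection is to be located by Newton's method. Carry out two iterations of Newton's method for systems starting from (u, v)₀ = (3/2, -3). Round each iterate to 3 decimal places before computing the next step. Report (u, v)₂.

At (3/2, -3): F = (16.78224, -24.250).
Jacobian J = [[-2·u·v + 10·u + v, -u^2 + u - 2·cos(v) - 2], [-2·u·v - v^2 + 5·v, -u^2 - 2·u·v + 5·u + 2·v]].
At the point, J = [[21.000, -0.77002], [-15.000, 8.250]] (det J = 161.69977).
Solving J·Δ = −F gives Δ = (-0.741, 1.593).
Then the next iterate is (u, v)₁ = (0.759, -1.407).
Round to (0.759, -1.407) and repeat: F = (4.41027, -8.05192), J = [[8.31883, -2.14321], [-6.87882, 2.54074]].
Δ = (0.947, 5.732), so (u, v)₂ = (1.706, 4.325).

(1.706, 4.325)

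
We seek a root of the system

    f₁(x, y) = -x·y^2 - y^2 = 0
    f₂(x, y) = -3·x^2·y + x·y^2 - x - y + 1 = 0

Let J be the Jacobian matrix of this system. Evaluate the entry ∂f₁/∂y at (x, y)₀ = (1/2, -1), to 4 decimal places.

3.0000

∂f₁/∂y = -2·x·y - 2·y.
At (1/2, -1) this is 3.0000.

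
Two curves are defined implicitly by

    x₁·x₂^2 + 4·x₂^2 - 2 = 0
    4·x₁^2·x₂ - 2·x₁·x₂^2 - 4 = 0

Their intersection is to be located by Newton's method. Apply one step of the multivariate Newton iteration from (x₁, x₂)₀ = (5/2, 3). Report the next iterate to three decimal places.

(1.730, 1.729)

At (5/2, 3): F = (56.500, 26.000).
Jacobian J = [[x₂^2, 2·x₁·x₂ + 8·x₂], [8·x₁·x₂ - 2·x₂^2, 4·x₁^2 - 4·x₁·x₂]].
At the point, J = [[9.000, 39.000], [42.000, -5.000]] (det J = -1683.000).
Solving J·Δ = −F gives Δ = (-0.770, -1.271).
Then the next iterate is (x₁, x₂)₁ = (1.730, 1.729).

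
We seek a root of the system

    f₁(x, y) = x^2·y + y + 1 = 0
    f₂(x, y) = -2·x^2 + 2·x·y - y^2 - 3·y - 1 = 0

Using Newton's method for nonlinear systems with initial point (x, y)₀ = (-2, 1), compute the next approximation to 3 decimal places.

(0.214, 1.571)

At (-2, 1): F = (6.000, -17.000).
Jacobian J = [[2·x·y, x^2 + 1], [-4·x + 2·y, 2·x - 2·y - 3]].
At the point, J = [[-4.000, 5.000], [10.000, -9.000]] (det J = -14.000).
Solving J·Δ = −F gives Δ = (2.214, 0.571).
Then the next iterate is (x, y)₁ = (0.214, 1.571).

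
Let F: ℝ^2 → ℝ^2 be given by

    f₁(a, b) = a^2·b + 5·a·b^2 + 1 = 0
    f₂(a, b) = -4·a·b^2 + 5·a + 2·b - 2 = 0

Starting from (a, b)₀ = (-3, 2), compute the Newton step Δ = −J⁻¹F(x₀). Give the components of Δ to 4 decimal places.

(-1.6460, -1.0621)

At (-3, 2): F = (-41.0000, 35.0000).
Jacobian J = [[2·a·b + 5·b^2, a^2 + 10·a·b], [-4·b^2 + 5, -8·a·b + 2]].
At the point, J = [[8.0000, -51.0000], [-11.0000, 50.0000]] (det J = -161.0000).
Solving J·Δ = −F gives Δ = (-1.6460, -1.0621).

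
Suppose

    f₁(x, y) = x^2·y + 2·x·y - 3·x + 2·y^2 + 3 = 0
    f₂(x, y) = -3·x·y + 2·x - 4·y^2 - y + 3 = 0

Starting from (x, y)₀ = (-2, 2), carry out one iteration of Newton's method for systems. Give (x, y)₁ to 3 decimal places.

(-0.798, 0.927)

At (-2, 2): F = (17.000, -7.000).
Jacobian J = [[2·x·y + 2·y - 3, x^2 + 2·x + 4·y], [-3·y + 2, -3·x - 8·y - 1]].
At the point, J = [[-7.000, 8.000], [-4.000, -11.000]] (det J = 109.000).
Solving J·Δ = −F gives Δ = (1.202, -1.073).
Then the next iterate is (x, y)₁ = (-0.798, 0.927).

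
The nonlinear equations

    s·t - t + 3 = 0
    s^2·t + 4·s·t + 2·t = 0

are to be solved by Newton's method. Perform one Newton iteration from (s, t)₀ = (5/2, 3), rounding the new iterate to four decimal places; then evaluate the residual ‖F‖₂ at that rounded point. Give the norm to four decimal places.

13.6276

At (5/2, 3): F = (7.5000, 54.7500).
Jacobian J = [[t, s - 1], [2·s·t + 4·t, s^2 + 4·s + 2]].
At the point, J = [[3.0000, 1.5000], [27.0000, 18.2500]] (det J = 14.2500).
Solving J·Δ = −F gives Δ = (-3.8421, 2.6842).
Then the next iterate is (s, t)₁ = (-1.3421, 5.6842).
Re-evaluating at (-1.3421, 5.6842): F = (-10.312965, -8.908094), so ‖F‖₂ = 13.6276.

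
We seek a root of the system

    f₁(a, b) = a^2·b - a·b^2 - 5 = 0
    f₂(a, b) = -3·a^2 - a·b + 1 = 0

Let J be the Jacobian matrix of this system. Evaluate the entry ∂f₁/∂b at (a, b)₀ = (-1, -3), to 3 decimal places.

-5.000

∂f₁/∂b = a^2 - 2·a·b.
At (-1, -3) this is -5.000.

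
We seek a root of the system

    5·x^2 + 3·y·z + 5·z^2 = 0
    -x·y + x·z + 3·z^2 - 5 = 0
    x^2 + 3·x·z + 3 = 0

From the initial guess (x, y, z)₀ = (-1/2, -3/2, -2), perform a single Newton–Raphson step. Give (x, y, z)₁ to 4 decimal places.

(0.2591, 0.3608, -1.3759)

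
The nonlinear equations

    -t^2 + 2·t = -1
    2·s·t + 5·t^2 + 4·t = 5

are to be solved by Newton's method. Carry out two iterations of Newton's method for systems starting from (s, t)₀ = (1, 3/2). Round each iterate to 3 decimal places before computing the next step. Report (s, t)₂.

At (1, 3/2): F = (1.750, 15.250).
Jacobian J = [[0, -2·t + 2], [2·t, 2·s + 10·t + 4]].
At the point, J = [[0.000, -1.000], [3.000, 21.000]] (det J = 3.000).
Solving J·Δ = −F gives Δ = (-17.333, 1.750).
Then the next iterate is (s, t)₁ = (-16.333, 3.250).
Round to (-16.333, 3.250) and repeat: F = (-3.06250, -45.352), J = [[0.000, -4.500], [6.500, 3.834]].
Δ = (7.379, -0.681), so (s, t)₂ = (-8.954, 2.569).

(-8.954, 2.569)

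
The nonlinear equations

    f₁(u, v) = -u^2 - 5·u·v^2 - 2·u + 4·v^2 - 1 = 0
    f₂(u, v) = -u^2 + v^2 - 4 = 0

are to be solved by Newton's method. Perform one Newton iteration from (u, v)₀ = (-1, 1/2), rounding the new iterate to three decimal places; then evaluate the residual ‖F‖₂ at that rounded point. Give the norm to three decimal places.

8.379

At (-1, 1/2): F = (2.250, -4.750).
Jacobian J = [[-2·u - 5·v^2 - 2, -10·u·v + 8·v], [-2·u, 2·v]].
At the point, J = [[-1.250, 9.000], [2.000, 1.000]] (det J = -19.250).
Solving J·Δ = −F gives Δ = (2.338, 0.075).
Then the next iterate is (u, v)₁ = (1.338, 0.575).
Re-evaluating at (1.338, 0.575): F = (-6.35563, -5.45962), so ‖F‖₂ = 8.379.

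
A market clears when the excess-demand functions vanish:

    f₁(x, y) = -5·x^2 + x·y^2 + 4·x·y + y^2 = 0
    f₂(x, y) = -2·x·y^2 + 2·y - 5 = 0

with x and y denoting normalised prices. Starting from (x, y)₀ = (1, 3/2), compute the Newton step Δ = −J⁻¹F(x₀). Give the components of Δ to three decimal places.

At (1, 3/2): F = (5.500, -6.500).
Jacobian J = [[-10·x + y^2 + 4·y, 2·x·y + 4·x + 2·y], [-2·y^2, -4·x·y + 2]].
At the point, J = [[-1.750, 10.000], [-4.500, -4.000]] (det J = 52.000).
Solving J·Δ = −F gives Δ = (-0.827, -0.695).

(-0.827, -0.695)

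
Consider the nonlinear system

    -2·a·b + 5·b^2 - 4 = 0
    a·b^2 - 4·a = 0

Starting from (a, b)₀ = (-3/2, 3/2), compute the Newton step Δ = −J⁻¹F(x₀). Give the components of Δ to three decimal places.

(2.225, -0.282)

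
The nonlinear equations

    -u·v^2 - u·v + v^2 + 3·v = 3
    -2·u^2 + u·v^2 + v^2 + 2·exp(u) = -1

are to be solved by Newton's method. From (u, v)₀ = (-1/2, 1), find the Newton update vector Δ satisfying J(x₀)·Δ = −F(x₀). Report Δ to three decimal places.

(-0.421, -0.437)

At (-1/2, 1): F = (2.000, 2.21306).
Jacobian J = [[-v^2 - v, -2·u·v - u + 2·v + 3], [-4·u + v^2 + 2·exp(u), 2·u·v + 2·v]].
At the point, J = [[-2.000, 6.500], [4.21306, 1.000]] (det J = -29.38490).
Solving J·Δ = −F gives Δ = (-0.421, -0.437).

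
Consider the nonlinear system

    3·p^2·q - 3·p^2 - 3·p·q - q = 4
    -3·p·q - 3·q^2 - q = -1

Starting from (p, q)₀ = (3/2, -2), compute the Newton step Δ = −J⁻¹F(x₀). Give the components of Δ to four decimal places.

(-0.5981, 0.5521)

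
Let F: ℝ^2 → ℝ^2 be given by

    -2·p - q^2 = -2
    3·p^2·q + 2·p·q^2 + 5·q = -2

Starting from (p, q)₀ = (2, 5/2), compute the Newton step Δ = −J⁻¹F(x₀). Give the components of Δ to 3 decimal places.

(-0.305, -1.528)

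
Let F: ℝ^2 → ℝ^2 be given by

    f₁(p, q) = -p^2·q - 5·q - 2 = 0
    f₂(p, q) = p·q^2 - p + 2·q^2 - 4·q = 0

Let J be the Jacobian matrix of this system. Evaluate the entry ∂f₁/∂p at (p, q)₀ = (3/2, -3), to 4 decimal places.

∂f₁/∂p = -2·p·q.
At (3/2, -3) this is 9.0000.

9.0000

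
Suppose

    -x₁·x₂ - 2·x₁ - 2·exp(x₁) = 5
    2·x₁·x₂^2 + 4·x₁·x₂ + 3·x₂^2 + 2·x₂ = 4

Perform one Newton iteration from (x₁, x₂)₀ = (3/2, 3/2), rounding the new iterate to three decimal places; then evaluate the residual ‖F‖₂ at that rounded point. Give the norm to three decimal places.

At (3/2, 3/2): F = (-19.21338, 21.500).
Jacobian J = [[-x₂ - 2·exp(x₁) - 2, -x₁], [2·x₂^2 + 4·x₂, 4·x₁·x₂ + 4·x₁ + 6·x₂ + 2]].
At the point, J = [[-12.46338, -1.500], [10.500, 26.000]] (det J = -308.29783).
Solving J·Δ = −F gives Δ = (-1.516, -0.215).
Then the next iterate is (x₁, x₂)₁ = (-0.016, 1.285).
Re-evaluating at (-0.016, 1.285): F = (-6.91569, 3.38860), so ‖F‖₂ = 7.701.

7.701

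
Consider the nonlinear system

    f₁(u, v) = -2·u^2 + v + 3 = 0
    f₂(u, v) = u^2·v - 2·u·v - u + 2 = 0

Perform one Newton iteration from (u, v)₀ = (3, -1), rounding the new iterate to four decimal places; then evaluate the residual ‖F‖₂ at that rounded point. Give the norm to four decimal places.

At (3, -1): F = (-16.0000, -4.0000).
Jacobian J = [[-4·u, 1], [2·u·v - 2·v - 1, u^2 - 2·u]].
At the point, J = [[-12.0000, 1.0000], [-5.0000, 3.0000]] (det J = -31.0000).
Solving J·Δ = −F gives Δ = (-1.4194, -1.0323).
Then the next iterate is (u, v)₁ = (1.5806, -2.0323).
Re-evaluating at (1.5806, -2.0323): F = (-4.028893, 1.766619), so ‖F‖₂ = 4.3992.

4.3992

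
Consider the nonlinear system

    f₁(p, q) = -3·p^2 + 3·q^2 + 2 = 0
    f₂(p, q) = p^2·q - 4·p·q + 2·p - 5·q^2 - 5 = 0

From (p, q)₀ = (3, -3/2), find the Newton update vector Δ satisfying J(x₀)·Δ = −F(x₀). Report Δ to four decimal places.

(-1.2033, 0.3789)

At (3, -3/2): F = (-18.2500, -5.7500).
Jacobian J = [[-6·p, 6·q], [2·p·q - 4·q + 2, p^2 - 4·p - 10·q]].
At the point, J = [[-18.0000, -9.0000], [-1.0000, 12.0000]] (det J = -225.0000).
Solving J·Δ = −F gives Δ = (-1.2033, 0.3789).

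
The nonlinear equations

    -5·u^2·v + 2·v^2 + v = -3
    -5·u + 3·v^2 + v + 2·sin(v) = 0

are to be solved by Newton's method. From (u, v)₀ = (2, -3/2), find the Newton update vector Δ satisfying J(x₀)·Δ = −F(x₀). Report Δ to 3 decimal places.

At (2, -3/2): F = (36.000, -6.74499).
Jacobian J = [[-10·u·v, -5·u^2 + 4·v + 1], [-5, 6·v + 2·cos(v) + 1]].
At the point, J = [[30.000, -25.000], [-5.000, -7.85853]] (det J = -360.75577).
Solving J·Δ = −F gives Δ = (-1.252, -0.062).

(-1.252, -0.062)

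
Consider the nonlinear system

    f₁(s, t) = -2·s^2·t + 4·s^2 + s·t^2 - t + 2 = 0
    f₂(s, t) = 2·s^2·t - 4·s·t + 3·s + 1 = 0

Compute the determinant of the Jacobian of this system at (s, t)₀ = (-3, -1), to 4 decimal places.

-803.0000

J = [[-4·s·t + 8·s + t^2, -2·s^2 + 2·s·t - 1], [4·s·t - 4·t + 3, 2·s^2 - 4·s]].
At the point, J = [[-35.0000, -13.0000], [19.0000, 30.0000]].
det J = -803.0000.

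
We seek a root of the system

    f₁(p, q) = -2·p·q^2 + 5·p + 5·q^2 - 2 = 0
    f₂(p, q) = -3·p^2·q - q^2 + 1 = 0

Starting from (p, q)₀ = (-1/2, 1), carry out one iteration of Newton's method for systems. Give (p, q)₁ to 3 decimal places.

(-0.390, 0.847)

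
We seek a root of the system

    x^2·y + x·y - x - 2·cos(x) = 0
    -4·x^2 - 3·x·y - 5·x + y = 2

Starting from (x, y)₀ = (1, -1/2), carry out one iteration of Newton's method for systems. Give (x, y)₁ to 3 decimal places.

(-0.062, 0.606)

At (1, -1/2): F = (-3.08060, -10.000).
Jacobian J = [[2·x·y + y + 2·sin(x) - 1, x^2 + x], [-8·x - 3·y - 5, -3·x + 1]].
At the point, J = [[-0.81706, 2.000], [-11.500, -2.000]] (det J = 24.63412).
Solving J·Δ = −F gives Δ = (-1.062, 1.106).
Then the next iterate is (x, y)₁ = (-0.062, 0.606).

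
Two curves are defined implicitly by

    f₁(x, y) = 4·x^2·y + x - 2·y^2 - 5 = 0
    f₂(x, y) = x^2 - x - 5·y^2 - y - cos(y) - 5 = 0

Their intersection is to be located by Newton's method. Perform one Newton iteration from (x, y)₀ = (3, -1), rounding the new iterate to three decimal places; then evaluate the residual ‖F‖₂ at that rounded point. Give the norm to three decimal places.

9.857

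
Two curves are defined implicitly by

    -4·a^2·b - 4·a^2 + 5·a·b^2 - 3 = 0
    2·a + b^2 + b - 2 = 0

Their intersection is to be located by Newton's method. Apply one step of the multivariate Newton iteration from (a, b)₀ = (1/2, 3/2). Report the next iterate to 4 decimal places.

(-1.6719, 1.8984)

At (1/2, 3/2): F = (0.1250, 2.7500).
Jacobian J = [[-8·a·b - 8·a + 5·b^2, -4·a^2 + 10·a·b], [2, 2·b + 1]].
At the point, J = [[1.2500, 6.5000], [2.0000, 4.0000]] (det J = -8.0000).
Solving J·Δ = −F gives Δ = (-2.1719, 0.3984).
Then the next iterate is (a, b)₁ = (-1.6719, 1.8984).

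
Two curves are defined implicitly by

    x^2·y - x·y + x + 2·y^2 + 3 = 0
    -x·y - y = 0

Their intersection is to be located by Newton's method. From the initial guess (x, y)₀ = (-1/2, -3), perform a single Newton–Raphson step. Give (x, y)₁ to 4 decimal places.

At (-1/2, -3): F = (18.2500, 1.5000).
Jacobian J = [[2·x·y - y + 1, x^2 - x + 4·y], [-y, -x - 1]].
At the point, J = [[7.0000, -11.2500], [3.0000, -0.5000]] (det J = 30.2500).
Solving J·Δ = −F gives Δ = (-0.2562, 1.4628).
Then the next iterate is (x, y)₁ = (-0.7562, -1.5372).

(-0.7562, -1.5372)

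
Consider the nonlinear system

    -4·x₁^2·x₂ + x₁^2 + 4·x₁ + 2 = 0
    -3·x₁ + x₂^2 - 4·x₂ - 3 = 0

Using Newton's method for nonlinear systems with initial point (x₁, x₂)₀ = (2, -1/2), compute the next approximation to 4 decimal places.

At (2, -1/2): F = (22.0000, -6.7500).
Jacobian J = [[-8·x₁·x₂ + 2·x₁ + 4, -4·x₁^2], [-3, 2·x₂ - 4]].
At the point, J = [[16.0000, -16.0000], [-3.0000, -5.0000]] (det J = -128.0000).
Solving J·Δ = −F gives Δ = (-1.7031, -0.3281).
Then the next iterate is (x₁, x₂)₁ = (0.2969, -0.8281).

(0.2969, -0.8281)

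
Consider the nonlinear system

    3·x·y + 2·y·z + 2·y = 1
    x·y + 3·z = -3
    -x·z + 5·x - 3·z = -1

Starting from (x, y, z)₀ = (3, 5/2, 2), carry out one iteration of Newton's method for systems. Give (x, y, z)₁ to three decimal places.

At (3, 5/2, 2): F = (36.500, 16.500, 4.000).
Jacobian J = [[3·y, 3·x + 2·z + 2, 2·y], [y, x, 3], [-z + 5, 0, -x - 3]].
At the point, J = [[7.500, 15.000, 5.000], [2.500, 3.000, 3.000], [3.000, 0.000, -6.000]] (det J = 180.000).
Solving J·Δ = −F gives Δ = (-5.267, 0.856, -1.967).
Then the next iterate is (x, y, z)₁ = (-2.267, 3.356, 0.033).

(-2.267, 3.356, 0.033)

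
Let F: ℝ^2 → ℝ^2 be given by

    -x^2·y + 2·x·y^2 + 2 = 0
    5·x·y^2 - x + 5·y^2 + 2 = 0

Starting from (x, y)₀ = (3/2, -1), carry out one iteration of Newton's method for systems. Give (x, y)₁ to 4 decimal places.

At (3/2, -1): F = (7.2500, 13.0000).
Jacobian J = [[-2·x·y + 2·y^2, -x^2 + 4·x·y], [5·y^2 - 1, 10·x·y + 10·y]].
At the point, J = [[5.0000, -8.2500], [4.0000, -25.0000]] (det J = -92.0000).
Solving J·Δ = −F gives Δ = (-0.8043, 0.3913).
Then the next iterate is (x, y)₁ = (0.6957, -0.6087).

(0.6957, -0.6087)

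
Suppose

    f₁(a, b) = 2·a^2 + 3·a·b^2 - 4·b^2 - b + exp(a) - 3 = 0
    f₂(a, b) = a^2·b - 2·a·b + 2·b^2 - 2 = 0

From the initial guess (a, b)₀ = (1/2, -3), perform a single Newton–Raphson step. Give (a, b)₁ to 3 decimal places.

At (1/2, -3): F = (-20.35128, 18.250).
Jacobian J = [[4·a + 3·b^2 + exp(a), 6·a·b - 8·b - 1], [2·a·b - 2·b, a^2 - 2·a + 4·b]].
At the point, J = [[30.64872, 14.000], [3.000, -12.750]] (det J = -432.77120).
Solving J·Δ = −F gives Δ = (0.009, 1.434).
Then the next iterate is (a, b)₁ = (0.509, -1.566).

(0.509, -1.566)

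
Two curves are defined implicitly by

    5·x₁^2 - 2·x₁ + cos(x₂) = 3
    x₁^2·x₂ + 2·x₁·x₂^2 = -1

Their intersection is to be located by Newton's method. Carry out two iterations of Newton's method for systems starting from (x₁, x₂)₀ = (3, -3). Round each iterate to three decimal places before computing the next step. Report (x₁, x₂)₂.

(1.159, -1.215)

At (3, -3): F = (35.01001, 28.000).
Jacobian J = [[10·x₁ - 2, -sin(x₂)], [2·x₁·x₂ + 2·x₂^2, x₁^2 + 4·x₁·x₂]].
At the point, J = [[28.000, 0.14112], [0.000, -27.000]] (det J = -756.000).
Solving J·Δ = −F gives Δ = (-1.256, 1.037).
Then the next iterate is (x₁, x₂)₁ = (1.744, -1.963).
Round to (1.744, -1.963) and repeat: F = (8.33745, 8.47002), J = [[15.440, 0.92407], [0.85979, -10.65235]].
Δ = (-0.585, 0.748), so (x₁, x₂)₂ = (1.159, -1.215).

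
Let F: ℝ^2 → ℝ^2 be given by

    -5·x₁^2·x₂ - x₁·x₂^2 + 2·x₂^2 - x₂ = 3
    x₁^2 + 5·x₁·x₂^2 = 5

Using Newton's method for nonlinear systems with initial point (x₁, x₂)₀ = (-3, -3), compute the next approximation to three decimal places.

At (-3, -3): F = (180.000, -131.000).
Jacobian J = [[-10·x₁·x₂ - x₂^2, -5·x₁^2 - 2·x₁·x₂ + 4·x₂ - 1], [2·x₁ + 5·x₂^2, 10·x₁·x₂]].
At the point, J = [[-99.000, -76.000], [39.000, 90.000]] (det J = -5946.000).
Solving J·Δ = −F gives Δ = (1.050, 1.001).
Then the next iterate is (x₁, x₂)₁ = (-1.950, -1.999).

(-1.950, -1.999)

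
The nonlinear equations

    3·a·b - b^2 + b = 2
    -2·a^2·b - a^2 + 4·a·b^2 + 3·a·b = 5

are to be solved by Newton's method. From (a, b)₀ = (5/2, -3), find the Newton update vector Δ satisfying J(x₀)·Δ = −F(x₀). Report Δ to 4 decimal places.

(5.9948, 6.2382)

At (5/2, -3): F = (-36.5000, 93.7500).
Jacobian J = [[3·b, 3·a - 2·b + 1], [-4·a·b - 2·a + 4·b^2 + 3·b, -2·a^2 + 8·a·b + 3·a]].
At the point, J = [[-9.0000, 14.5000], [52.0000, -65.0000]] (det J = -169.0000).
Solving J·Δ = −F gives Δ = (5.9948, 6.2382).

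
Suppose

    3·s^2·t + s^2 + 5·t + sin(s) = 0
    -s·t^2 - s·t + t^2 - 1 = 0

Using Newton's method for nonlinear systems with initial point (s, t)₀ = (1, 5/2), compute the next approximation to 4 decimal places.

(0.8826, 0.0272)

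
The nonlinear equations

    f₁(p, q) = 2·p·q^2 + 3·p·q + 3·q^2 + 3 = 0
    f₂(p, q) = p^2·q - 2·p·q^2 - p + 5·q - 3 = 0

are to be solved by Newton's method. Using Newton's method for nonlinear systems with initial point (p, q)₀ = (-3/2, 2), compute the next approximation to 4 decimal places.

At (-3/2, 2): F = (-6.0000, 25.0000).
Jacobian J = [[2·q^2 + 3·q, 4·p·q + 3·p + 6·q], [2·p·q - 2·q^2 - 1, p^2 - 4·p·q + 5]].
At the point, J = [[14.0000, -4.5000], [-15.0000, 19.2500]] (det J = 202.0000).
Solving J·Δ = −F gives Δ = (0.0149, -1.2871).
Then the next iterate is (p, q)₁ = (-1.4851, 0.7129).

(-1.4851, 0.7129)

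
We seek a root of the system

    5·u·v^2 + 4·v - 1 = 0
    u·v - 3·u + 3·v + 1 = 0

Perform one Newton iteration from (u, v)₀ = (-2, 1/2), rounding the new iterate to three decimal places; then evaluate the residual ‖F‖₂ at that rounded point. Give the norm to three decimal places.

7.556

At (-2, 1/2): F = (-1.500, 7.500).
Jacobian J = [[5·v^2, 10·u·v + 4], [v - 3, u + 3]].
At the point, J = [[1.250, -6.000], [-2.500, 1.000]] (det J = -13.750).
Solving J·Δ = −F gives Δ = (3.164, 0.409).
Then the next iterate is (u, v)₁ = (1.164, 0.909).
Re-evaluating at (1.164, 0.909): F = (7.44496, 1.29308), so ‖F‖₂ = 7.556.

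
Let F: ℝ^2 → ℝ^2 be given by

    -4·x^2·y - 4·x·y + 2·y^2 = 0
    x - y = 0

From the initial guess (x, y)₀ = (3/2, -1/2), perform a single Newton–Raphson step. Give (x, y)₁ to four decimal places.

At (3/2, -1/2): F = (8.0000, 2.0000).
Jacobian J = [[-8·x·y - 4·y, -4·x^2 - 4·x + 4·y], [1, -1]].
At the point, J = [[8.0000, -17.0000], [1.0000, -1.0000]] (det J = 9.0000).
Solving J·Δ = −F gives Δ = (-2.8889, -0.8889).
Then the next iterate is (x, y)₁ = (-1.3889, -1.3889).

(-1.3889, -1.3889)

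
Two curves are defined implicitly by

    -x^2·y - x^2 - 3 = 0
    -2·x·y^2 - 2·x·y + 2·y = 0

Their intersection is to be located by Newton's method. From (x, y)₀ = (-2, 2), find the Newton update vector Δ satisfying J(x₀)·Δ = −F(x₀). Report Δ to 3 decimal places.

At (-2, 2): F = (-15.000, 28.000).
Jacobian J = [[-2·x·y - 2·x, -x^2], [-2·y^2 - 2·y, -4·x·y - 2·x + 2]].
At the point, J = [[12.000, -4.000], [-12.000, 22.000]] (det J = 216.000).
Solving J·Δ = −F gives Δ = (1.009, -0.722).

(1.009, -0.722)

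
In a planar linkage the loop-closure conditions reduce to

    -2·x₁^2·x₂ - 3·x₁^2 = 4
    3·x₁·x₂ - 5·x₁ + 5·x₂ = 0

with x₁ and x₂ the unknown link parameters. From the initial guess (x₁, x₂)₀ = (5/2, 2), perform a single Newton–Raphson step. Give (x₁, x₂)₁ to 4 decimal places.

(1.4632, 1.0829)

At (5/2, 2): F = (-47.7500, 12.5000).
Jacobian J = [[-4·x₁·x₂ - 6·x₁, -2·x₁^2], [3·x₂ - 5, 3·x₁ + 5]].
At the point, J = [[-35.0000, -12.5000], [1.0000, 12.5000]] (det J = -425.0000).
Solving J·Δ = −F gives Δ = (-1.0368, -0.9171).
Then the next iterate is (x₁, x₂)₁ = (1.4632, 1.0829).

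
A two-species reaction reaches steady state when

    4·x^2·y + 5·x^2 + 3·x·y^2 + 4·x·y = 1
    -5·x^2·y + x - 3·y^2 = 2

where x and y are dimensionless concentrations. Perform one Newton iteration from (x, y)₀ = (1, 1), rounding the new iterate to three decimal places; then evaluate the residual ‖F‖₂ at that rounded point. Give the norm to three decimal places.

4.973

At (1, 1): F = (15.000, -9.000).
Jacobian J = [[8·x·y + 10·x + 3·y^2 + 4·y, 4·x^2 + 6·x·y + 4·x], [-10·x·y + 1, -5·x^2 - 6·y]].
At the point, J = [[25.000, 14.000], [-9.000, -11.000]] (det J = -149.000).
Solving J·Δ = −F gives Δ = (-0.262, -0.604).
Then the next iterate is (x, y)₁ = (0.738, 0.396).
Re-evaluating at (0.738, 0.396): F = (4.10212, -2.81084), so ‖F‖₂ = 4.973.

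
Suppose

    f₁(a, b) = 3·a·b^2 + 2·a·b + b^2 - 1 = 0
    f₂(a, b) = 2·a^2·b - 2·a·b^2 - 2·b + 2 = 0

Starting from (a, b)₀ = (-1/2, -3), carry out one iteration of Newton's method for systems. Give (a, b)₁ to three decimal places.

At (-1/2, -3): F = (-2.500, 15.500).
Jacobian J = [[3·b^2 + 2·b, 6·a·b + 2·a + 2·b], [4·a·b - 2·b^2, 2·a^2 - 4·a·b - 2]].
At the point, J = [[21.000, 2.000], [-12.000, -7.500]] (det J = -133.500).
Solving J·Δ = −F gives Δ = (-0.092, 2.213).
Then the next iterate is (a, b)₁ = (-0.592, -0.787).

(-0.592, -0.787)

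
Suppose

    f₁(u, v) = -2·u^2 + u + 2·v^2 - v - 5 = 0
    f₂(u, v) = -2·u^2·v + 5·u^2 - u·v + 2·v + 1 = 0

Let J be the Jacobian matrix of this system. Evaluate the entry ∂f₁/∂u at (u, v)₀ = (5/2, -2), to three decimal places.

-9.000

∂f₁/∂u = -4·u + 1.
At (5/2, -2) this is -9.000.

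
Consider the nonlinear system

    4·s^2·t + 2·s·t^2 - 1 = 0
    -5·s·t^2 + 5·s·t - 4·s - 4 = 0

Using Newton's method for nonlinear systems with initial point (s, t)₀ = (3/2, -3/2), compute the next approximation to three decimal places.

(0.926, -0.665)

At (3/2, -3/2): F = (-7.750, -38.125).
Jacobian J = [[8·s·t + 2·t^2, 4·s^2 + 4·s·t], [-5·t^2 + 5·t - 4, -10·s·t + 5·s]].
At the point, J = [[-13.500, 0.000], [-22.750, 30.000]] (det J = -405.000).
Solving J·Δ = −F gives Δ = (-0.574, 0.835).
Then the next iterate is (s, t)₁ = (0.926, -0.665).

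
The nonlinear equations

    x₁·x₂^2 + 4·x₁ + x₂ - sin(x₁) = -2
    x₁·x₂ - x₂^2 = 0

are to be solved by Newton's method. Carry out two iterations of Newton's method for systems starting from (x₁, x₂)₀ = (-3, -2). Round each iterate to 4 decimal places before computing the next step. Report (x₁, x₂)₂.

(-0.8128, -0.6151)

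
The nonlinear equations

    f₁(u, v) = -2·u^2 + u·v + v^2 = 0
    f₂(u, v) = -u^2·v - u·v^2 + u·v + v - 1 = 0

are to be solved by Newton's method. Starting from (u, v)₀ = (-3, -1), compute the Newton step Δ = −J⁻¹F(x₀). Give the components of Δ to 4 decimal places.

At (-3, -1): F = (-14.0000, 13.0000).
Jacobian J = [[-4·u + v, u + 2·v], [-2·u·v - v^2 + v, -u^2 - 2·u·v + u + 1]].
At the point, J = [[11.0000, -5.0000], [-8.0000, -17.0000]] (det J = -227.0000).
Solving J·Δ = −F gives Δ = (1.3348, 0.1366).

(1.3348, 0.1366)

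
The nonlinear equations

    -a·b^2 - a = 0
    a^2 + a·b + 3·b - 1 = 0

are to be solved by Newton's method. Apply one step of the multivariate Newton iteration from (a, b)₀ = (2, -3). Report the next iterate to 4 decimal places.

At (2, -3): F = (-20.0000, -12.0000).
Jacobian J = [[-b^2 - 1, -2·a·b], [2·a + b, a + 3]].
At the point, J = [[-10.0000, 12.0000], [1.0000, 5.0000]] (det J = -62.0000).
Solving J·Δ = −F gives Δ = (0.7097, 2.2581).
Then the next iterate is (a, b)₁ = (2.7097, -0.7419).

(2.7097, -0.7419)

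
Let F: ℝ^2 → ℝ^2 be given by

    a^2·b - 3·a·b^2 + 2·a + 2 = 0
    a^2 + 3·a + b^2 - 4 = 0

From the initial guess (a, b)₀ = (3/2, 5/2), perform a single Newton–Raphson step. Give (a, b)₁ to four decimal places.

(0.2409, 2.2110)

At (3/2, 5/2): F = (-17.5000, 9.0000).
Jacobian J = [[2·a·b - 3·b^2 + 2, a^2 - 6·a·b], [2·a + 3, 2·b]].
At the point, J = [[-9.2500, -20.2500], [6.0000, 5.0000]] (det J = 75.2500).
Solving J·Δ = −F gives Δ = (-1.2591, -0.2890).
Then the next iterate is (a, b)₁ = (0.2409, 2.2110).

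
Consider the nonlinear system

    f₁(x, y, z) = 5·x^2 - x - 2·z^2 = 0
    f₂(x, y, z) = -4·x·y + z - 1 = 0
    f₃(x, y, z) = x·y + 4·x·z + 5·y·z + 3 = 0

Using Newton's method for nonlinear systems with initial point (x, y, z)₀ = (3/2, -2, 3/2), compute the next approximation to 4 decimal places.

At (3/2, -2, 3/2): F = (5.2500, 12.5000, -6.0000).
Jacobian J = [[10·x - 1, 0, -4·z], [-4·y, -4·x, 1], [y + 4·z, x + 5·z, 4·x + 5·y]].
At the point, J = [[14.0000, 0.0000, -6.0000], [8.0000, -6.0000, 1.0000], [4.0000, 9.0000, -4.0000]] (det J = -366.0000).
Solving J·Δ = −F gives Δ = (-1.0389, 0.4399, -1.5492).
Then the next iterate is (x, y, z)₁ = (0.4611, -1.5601, -0.0492).

(0.4611, -1.5601, -0.0492)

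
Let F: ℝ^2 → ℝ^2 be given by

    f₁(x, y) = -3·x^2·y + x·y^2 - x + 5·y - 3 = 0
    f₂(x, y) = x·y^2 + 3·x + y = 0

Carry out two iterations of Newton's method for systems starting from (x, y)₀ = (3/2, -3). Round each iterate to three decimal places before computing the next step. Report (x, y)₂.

(-0.813, -3.154)

At (3/2, -3): F = (14.250, 15.000).
Jacobian J = [[-6·x·y + y^2 - 1, -3·x^2 + 2·x·y + 5], [y^2 + 3, 2·x·y + 1]].
At the point, J = [[35.000, -10.750], [12.000, -8.000]] (det J = -151.000).
Solving J·Δ = −F gives Δ = (0.313, 2.344).
Then the next iterate is (x, y)₁ = (1.813, -0.656).
Round to (1.813, -0.656) and repeat: F = (-0.84405, 5.56320), J = [[6.56630, -7.23956], [3.43034, -1.37866]].
Δ = (-2.626, -2.498), so (x, y)₂ = (-0.813, -3.154).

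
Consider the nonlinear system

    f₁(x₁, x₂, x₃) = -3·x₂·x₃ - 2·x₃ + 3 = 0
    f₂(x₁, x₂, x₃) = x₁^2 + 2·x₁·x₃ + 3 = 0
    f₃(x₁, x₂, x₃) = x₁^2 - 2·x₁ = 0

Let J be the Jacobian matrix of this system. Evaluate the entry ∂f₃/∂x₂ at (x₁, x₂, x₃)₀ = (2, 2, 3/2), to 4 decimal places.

∂f₃/∂x₂ = 0.
At (2, 2, 3/2) this is 0.0000.

0.0000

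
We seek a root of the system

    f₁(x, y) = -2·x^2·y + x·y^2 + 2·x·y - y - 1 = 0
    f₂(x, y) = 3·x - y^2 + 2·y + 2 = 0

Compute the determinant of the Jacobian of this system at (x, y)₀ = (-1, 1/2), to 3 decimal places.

J = [[-4·x·y + y^2 + 2·y, -2·x^2 + 2·x·y + 2·x - 1], [3, -2·y + 2]].
At the point, J = [[3.250, -6.000], [3.000, 1.000]].
det J = 21.250.

21.250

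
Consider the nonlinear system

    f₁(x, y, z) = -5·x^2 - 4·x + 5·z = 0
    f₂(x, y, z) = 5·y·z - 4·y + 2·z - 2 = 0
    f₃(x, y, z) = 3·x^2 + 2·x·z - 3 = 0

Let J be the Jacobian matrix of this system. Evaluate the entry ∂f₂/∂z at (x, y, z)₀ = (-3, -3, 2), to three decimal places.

-13.000

∂f₂/∂z = 5·y + 2.
At (-3, -3, 2) this is -13.000.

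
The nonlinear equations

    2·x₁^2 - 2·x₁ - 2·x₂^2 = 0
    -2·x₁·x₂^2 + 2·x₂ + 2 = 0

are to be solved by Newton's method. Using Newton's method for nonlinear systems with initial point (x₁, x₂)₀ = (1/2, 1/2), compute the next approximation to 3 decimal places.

(5.000, 0.000)

At (1/2, 1/2): F = (-1.000, 2.750).
Jacobian J = [[4·x₁ - 2, -4·x₂], [-2·x₂^2, -4·x₁·x₂ + 2]].
At the point, J = [[0.000, -2.000], [-0.500, 1.000]] (det J = -1.000).
Solving J·Δ = −F gives Δ = (4.500, -0.500).
Then the next iterate is (x₁, x₂)₁ = (5.000, 0.000).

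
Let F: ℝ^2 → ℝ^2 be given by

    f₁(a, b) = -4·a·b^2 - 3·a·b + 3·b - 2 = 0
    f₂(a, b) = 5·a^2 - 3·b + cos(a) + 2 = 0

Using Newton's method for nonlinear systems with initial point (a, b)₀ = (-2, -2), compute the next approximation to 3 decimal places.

At (-2, -2): F = (12.000, 27.58385).
Jacobian J = [[-4·b^2 - 3·b, -8·a·b - 3·a + 3], [10·a - sin(a), -3]].
At the point, J = [[-10.000, -23.000], [-19.09070, -3.000]] (det J = -409.08616).
Solving J·Δ = −F gives Δ = (1.463, -0.114).
Then the next iterate is (a, b)₁ = (-0.537, -2.114).

(-0.537, -2.114)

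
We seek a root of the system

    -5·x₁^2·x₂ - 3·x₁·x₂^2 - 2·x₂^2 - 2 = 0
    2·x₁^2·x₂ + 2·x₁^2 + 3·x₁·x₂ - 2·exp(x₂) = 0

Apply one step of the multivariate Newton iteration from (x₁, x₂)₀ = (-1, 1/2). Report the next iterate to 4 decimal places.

At (-1, 1/2): F = (-4.2500, -1.797443).
Jacobian J = [[-10·x₁·x₂ - 3·x₂^2, -5·x₁^2 - 6·x₁·x₂ - 4·x₂], [4·x₁·x₂ + 4·x₁ + 3·x₂, 2·x₁^2 + 3·x₁ - 2·exp(x₂)]].
At the point, J = [[4.2500, -4.0000], [-4.5000, -4.297443]] (det J = -36.264131).
Solving J·Δ = −F gives Δ = (0.3054, -0.7380).
Then the next iterate is (x₁, x₂)₁ = (-0.6946, -0.2380).

(-0.6946, -0.2380)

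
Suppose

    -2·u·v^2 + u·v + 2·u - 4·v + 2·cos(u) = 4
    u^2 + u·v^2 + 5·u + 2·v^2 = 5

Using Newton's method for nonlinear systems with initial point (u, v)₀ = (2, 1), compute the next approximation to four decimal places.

(1.1938, 0.3828)

At (2, 1): F = (-6.832294, 13.0000).
Jacobian J = [[-2·v^2 + v - 2·sin(u) + 2, -4·u·v + u - 4], [2·u + v^2 + 5, 2·u·v + 4·v]].
At the point, J = [[-0.818595, -10.0000], [10.0000, 8.0000]] (det J = 93.451241).
Solving J·Δ = −F gives Δ = (-0.8062, -0.6172).
Then the next iterate is (u, v)₁ = (1.1938, 0.3828).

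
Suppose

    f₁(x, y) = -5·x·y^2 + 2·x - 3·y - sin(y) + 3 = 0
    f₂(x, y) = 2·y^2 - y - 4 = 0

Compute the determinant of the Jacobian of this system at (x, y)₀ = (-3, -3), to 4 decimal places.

559.0000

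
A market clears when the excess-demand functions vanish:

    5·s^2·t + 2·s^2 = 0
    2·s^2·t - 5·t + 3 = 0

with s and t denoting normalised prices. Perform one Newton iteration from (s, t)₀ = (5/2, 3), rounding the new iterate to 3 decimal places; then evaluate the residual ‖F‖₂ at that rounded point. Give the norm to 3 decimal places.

0.000

At (5/2, 3): F = (106.250, 25.500).
Jacobian J = [[10·s·t + 4·s, 5·s^2], [4·s·t, 2·s^2 - 5]].
At the point, J = [[85.000, 31.250], [30.000, 7.500]] (det J = -300.000).
Solving J·Δ = −F gives Δ = (0.000, -3.400).
Then the next iterate is (s, t)₁ = (2.500, -0.400).
Re-evaluating at (2.500, -0.400): F = (0.000, 0.000), so ‖F‖₂ = 0.000.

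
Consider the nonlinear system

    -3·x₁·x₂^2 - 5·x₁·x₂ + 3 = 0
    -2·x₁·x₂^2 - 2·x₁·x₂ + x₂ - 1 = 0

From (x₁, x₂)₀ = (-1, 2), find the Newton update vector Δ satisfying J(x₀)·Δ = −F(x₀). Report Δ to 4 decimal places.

At (-1, 2): F = (25.0000, 13.0000).
Jacobian J = [[-3·x₂^2 - 5·x₂, -6·x₁·x₂ - 5·x₁], [-2·x₂^2 - 2·x₂, -4·x₁·x₂ - 2·x₁ + 1]].
At the point, J = [[-22.0000, 17.0000], [-12.0000, 11.0000]] (det J = -38.0000).
Solving J·Δ = −F gives Δ = (1.4211, 0.3684).

(1.4211, 0.3684)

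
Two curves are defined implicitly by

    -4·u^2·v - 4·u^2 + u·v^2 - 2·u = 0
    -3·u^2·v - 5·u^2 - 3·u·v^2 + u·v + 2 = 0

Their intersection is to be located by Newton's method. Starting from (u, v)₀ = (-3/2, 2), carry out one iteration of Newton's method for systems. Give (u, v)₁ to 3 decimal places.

At (-3/2, 2): F = (-30.000, -7.750).
Jacobian J = [[-8·u·v - 8·u + v^2 - 2, -4·u^2 + 2·u·v], [-6·u·v - 10·u - 3·v^2 + v, -3·u^2 - 6·u·v + u]].
At the point, J = [[38.000, -15.000], [23.000, 9.750]] (det J = 715.500).
Solving J·Δ = −F gives Δ = (0.571, -0.553).
Then the next iterate is (u, v)₁ = (-0.929, 1.447).

(-0.929, 1.447)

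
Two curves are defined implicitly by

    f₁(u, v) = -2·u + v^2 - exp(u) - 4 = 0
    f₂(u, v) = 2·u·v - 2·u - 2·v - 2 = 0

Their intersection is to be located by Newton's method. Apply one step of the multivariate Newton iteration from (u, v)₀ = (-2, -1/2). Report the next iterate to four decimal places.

(-2.4395, 0.5531)

At (-2, -1/2): F = (0.114665, 5.0000).
Jacobian J = [[-exp(u) - 2, 2·v], [2·v - 2, 2·u - 2]].
At the point, J = [[-2.135335, -1.0000], [-3.0000, -6.0000]] (det J = 9.812012).
Solving J·Δ = −F gives Δ = (-0.4395, 1.0531).
Then the next iterate is (u, v)₁ = (-2.4395, 0.5531).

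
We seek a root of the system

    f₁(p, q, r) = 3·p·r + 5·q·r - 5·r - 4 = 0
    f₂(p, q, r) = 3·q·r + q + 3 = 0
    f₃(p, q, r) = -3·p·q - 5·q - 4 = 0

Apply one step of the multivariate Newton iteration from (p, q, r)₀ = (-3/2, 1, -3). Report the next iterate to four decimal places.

(-3.1013, 1.6078, 0.2876)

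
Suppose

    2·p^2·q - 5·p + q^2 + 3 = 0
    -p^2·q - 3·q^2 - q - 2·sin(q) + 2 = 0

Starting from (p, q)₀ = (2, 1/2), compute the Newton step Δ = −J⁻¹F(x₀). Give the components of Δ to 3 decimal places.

At (2, 1/2): F = (-2.750, -2.20885).
Jacobian J = [[4·p·q - 5, 2·p^2 + 2·q], [-2·p·q, -p^2 - 6·q - 2·cos(q) - 1]].
At the point, J = [[-1.000, 9.000], [-2.000, -9.75517]] (det J = 27.75517).
Solving J·Δ = −F gives Δ = (-1.683, 0.119).

(-1.683, 0.119)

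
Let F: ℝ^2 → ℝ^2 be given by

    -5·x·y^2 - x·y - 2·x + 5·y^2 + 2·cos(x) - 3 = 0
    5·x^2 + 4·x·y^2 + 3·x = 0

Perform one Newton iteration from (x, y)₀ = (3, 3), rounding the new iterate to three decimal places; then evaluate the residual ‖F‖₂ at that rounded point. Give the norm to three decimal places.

81.752

At (3, 3): F = (-109.97998, 162.000).
Jacobian J = [[-5·y^2 - y - 2·sin(x) - 2, -10·x·y - x + 10·y], [10·x + 4·y^2 + 3, 8·x·y]].
At the point, J = [[-50.28224, -63.000], [69.000, 72.000]] (det J = 726.67872).
Solving J·Δ = −F gives Δ = (-3.148, 0.767).
Then the next iterate is (x, y)₁ = (-0.148, 3.767).
Re-evaluating at (-0.148, 3.767): F = (81.28391, -8.73513), so ‖F‖₂ = 81.752.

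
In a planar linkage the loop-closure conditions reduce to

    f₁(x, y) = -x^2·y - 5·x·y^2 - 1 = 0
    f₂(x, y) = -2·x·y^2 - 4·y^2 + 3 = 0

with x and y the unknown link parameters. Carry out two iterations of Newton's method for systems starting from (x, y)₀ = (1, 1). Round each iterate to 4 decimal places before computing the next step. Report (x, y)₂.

At (1, 1): F = (-7.0000, -3.0000).
Jacobian J = [[-2·x·y - 5·y^2, -x^2 - 10·x·y], [-2·y^2, -4·x·y - 8·y]].
At the point, J = [[-7.0000, -11.0000], [-2.0000, -12.0000]] (det J = 62.0000).
Solving J·Δ = −F gives Δ = (-0.8226, -0.1129).
Then the next iterate is (x, y)₁ = (0.1774, 0.8871).
Round to (0.1774, 0.8871) and repeat: F = (-1.725939, -0.426994), J = [[-4.249475, -1.605186], [-1.573893, -7.726286]].
Δ = (-0.4174, 0.0298), so (x, y)₂ = (-0.2400, 0.9169).

(-0.2400, 0.9169)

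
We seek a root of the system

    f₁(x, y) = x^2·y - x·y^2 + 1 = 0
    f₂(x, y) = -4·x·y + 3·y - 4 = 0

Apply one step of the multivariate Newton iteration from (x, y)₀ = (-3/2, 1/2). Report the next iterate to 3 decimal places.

(1.000, 1.000)

At (-3/2, 1/2): F = (2.500, 0.500).
Jacobian J = [[2·x·y - y^2, x^2 - 2·x·y], [-4·y, -4·x + 3]].
At the point, J = [[-1.750, 3.750], [-2.000, 9.000]] (det J = -8.250).
Solving J·Δ = −F gives Δ = (2.500, 0.500).
Then the next iterate is (x, y)₁ = (1.000, 1.000).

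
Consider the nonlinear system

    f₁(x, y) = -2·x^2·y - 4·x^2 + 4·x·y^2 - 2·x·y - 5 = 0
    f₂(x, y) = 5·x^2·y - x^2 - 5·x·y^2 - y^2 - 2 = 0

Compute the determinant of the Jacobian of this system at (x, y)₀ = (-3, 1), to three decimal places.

J = [[-4·x·y - 8·x + 4·y^2 - 2·y, -2·x^2 + 8·x·y - 2·x], [10·x·y - 2·x - 5·y^2, 5·x^2 - 10·x·y - 2·y]].
At the point, J = [[38.000, -36.000], [-29.000, 73.000]].
det J = 1730.000.

1730.000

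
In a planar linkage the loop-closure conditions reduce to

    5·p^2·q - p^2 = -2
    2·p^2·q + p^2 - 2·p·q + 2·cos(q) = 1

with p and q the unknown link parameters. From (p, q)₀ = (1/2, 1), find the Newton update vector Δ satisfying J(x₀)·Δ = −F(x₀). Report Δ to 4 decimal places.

(-0.6349, -0.3684)

At (1/2, 1): F = (3.0000, -0.169395).
Jacobian J = [[10·p·q - 2·p, 5·p^2], [4·p·q + 2·p - 2·q, 2·p^2 - 2·p - 2·sin(q)]].
At the point, J = [[4.0000, 1.2500], [1.0000, -2.182942]] (det J = -9.981768).
Solving J·Δ = −F gives Δ = (-0.6349, -0.3684).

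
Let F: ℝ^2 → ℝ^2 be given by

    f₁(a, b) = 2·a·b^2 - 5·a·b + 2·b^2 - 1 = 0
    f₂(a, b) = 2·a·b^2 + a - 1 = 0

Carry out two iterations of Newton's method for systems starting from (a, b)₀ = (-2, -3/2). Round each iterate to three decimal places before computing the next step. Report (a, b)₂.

At (-2, -3/2): F = (-20.500, -12.000).
Jacobian J = [[2·b^2 - 5·b, 4·a·b - 5·a + 4·b], [2·b^2 + 1, 4·a·b]].
At the point, J = [[12.000, 16.000], [5.500, 12.000]] (det J = 56.000).
Solving J·Δ = −F gives Δ = (0.964, 0.558).
Then the next iterate is (a, b)₁ = (-1.036, -0.942).
Round to (-1.036, -0.942) and repeat: F = (-5.94345, -3.87462), J = [[6.48473, 5.31565], [2.77473, 3.90365]].
Δ = (0.247, 0.817), so (a, b)₂ = (-0.789, -0.125).

(-0.789, -0.125)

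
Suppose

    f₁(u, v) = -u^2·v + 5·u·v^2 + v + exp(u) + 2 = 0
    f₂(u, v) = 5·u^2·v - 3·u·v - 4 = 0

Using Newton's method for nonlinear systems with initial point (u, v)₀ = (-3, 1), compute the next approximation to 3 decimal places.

(-1.831, 0.789)

At (-3, 1): F = (-20.95021, 50.000).
Jacobian J = [[-2·u·v + 5·v^2 + exp(u), -u^2 + 10·u·v + 1], [10·u·v - 3·v, 5·u^2 - 3·u]].
At the point, J = [[11.04979, -38.000], [-33.000, 54.000]] (det J = -657.31150).
Solving J·Δ = −F gives Δ = (1.169, -0.211).
Then the next iterate is (u, v)₁ = (-1.831, 0.789).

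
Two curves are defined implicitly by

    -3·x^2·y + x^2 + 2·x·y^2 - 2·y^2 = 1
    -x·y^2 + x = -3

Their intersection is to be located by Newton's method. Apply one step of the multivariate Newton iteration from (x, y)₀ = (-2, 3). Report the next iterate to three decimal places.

(-1.389, 1.824)

At (-2, 3): F = (-87.000, 19.000).
Jacobian J = [[-6·x·y + 2·x + 2·y^2, -3·x^2 + 4·x·y - 4·y], [-y^2 + 1, -2·x·y]].
At the point, J = [[50.000, -48.000], [-8.000, 12.000]] (det J = 216.000).
Solving J·Δ = −F gives Δ = (0.611, -1.176).
Then the next iterate is (x, y)₁ = (-1.389, 1.824).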